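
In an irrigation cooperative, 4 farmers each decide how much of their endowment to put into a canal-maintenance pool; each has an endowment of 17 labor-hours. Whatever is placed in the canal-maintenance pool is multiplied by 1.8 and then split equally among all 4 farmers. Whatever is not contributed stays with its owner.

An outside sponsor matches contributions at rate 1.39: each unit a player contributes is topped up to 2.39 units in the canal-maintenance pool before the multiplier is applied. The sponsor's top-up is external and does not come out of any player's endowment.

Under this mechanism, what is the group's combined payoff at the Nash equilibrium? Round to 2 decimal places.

Under the mechanism each unit contributed yields 1.8 × 2.39 / 4 = 1.0755 back to its contributor per unit of net cost, which exceeds 1, making full contribution the dominant choice for everyone.
At the Nash equilibrium everyone contributes 17. Group total payoff = 1.8 × 2.39 × 68 = 292.54.

292.54 labor-hours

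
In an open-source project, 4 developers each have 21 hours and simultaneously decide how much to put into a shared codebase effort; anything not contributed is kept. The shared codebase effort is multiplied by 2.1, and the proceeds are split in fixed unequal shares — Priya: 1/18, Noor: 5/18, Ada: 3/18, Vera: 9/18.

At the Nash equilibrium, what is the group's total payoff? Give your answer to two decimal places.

For player j, contributing a unit is worthwhile iff 2.1 × (j's share) ≥ 1, i.e. iff j's share is at least 0.4762.
The only share above 0.4762 is Vera's 9/18, contributing 21; the remaining 3 contribute 0. Total contributed: 21.
The shared codebase effort pays out 2.1 × 21 = 44.10 in total (split across the unequal shares, but the aggregate is all that matters for the group sum).
The 3 free-riders keep 21 each, adding 63. Group total = 63 + 44.10 = 107.10.

107.10 hours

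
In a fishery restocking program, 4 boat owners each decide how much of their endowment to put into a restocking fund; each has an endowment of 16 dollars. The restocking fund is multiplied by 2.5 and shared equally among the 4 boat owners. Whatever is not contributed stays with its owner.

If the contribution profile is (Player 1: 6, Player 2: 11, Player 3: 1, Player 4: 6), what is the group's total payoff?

100.00 dollars

Total contributed: 6 + 11 + 1 + 6 = 24; total kept: 4 × 16 − 24 = 40.
The restocking fund pays out 2.5 × 24 = 60.00 in aggregate.
Group total = 40 + 60.00 = 100.00.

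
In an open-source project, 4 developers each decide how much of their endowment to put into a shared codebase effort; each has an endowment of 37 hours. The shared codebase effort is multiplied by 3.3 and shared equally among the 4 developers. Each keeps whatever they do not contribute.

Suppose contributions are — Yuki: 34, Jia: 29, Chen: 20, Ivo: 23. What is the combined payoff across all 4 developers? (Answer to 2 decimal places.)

391.80 hours

Total contributed: 34 + 29 + 20 + 23 = 106; total kept: 4 × 37 − 106 = 42.
The shared codebase effort pays out 3.3 × 106 = 349.80 in aggregate.
Group total = 42 + 349.80 = 391.80.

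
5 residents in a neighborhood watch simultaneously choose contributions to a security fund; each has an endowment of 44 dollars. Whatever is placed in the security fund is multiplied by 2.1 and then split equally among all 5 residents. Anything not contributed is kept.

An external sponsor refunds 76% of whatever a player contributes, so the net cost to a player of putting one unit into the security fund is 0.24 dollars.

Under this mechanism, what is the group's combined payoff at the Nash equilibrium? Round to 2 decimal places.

Under the mechanism each unit contributed yields (2.1/5) / 0.24 = 1.7500 back to its contributor per unit of net cost, which exceeds 1, making full contribution the dominant choice for everyone.
So the Nash equilibrium is full contribution by all 5; the group earns 5 × (44 × 0.76 + 2.1 × 44) = 629.20.

629.20 dollars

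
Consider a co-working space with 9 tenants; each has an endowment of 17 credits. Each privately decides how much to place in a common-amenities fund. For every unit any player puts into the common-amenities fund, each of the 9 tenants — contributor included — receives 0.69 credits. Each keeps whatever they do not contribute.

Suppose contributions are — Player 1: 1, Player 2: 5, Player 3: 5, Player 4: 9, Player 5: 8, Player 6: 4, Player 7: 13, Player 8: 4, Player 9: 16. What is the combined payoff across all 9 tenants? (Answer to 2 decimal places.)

491.65 credits

Total contributed: 1 + 5 + 5 + 9 + 8 + 4 + 13 + 4 + 16 = 65; total kept: 9 × 17 − 65 = 88.
The common-amenities fund pays out 0.69 × 9 × 65 = 403.65 in aggregate.
Group total = 88 + 403.65 = 491.65.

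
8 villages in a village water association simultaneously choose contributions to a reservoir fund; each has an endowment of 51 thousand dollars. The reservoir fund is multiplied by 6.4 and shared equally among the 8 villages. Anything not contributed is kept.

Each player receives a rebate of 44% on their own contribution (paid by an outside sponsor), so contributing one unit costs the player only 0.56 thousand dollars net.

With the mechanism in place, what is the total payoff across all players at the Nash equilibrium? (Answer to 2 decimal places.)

With the mechanism, a contributed unit returns (6.4/8) / 0.56 = 1.4286 per unit of net cost to the contributor — now above 1 — so contributing fully is weakly dominant for every player.
At the Nash equilibrium everyone contributes 51. Group total payoff = 8 × (51 × 0.44 + 6.4 × 51) = 2790.72.

2790.72 thousand dollars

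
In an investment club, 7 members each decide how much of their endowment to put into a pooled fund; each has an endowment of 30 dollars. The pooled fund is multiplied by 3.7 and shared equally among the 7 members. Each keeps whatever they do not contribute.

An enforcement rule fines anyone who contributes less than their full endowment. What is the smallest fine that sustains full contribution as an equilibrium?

Given the others contribute fully, the best deviation is to contribute 0 (any partial contribution still incurs the fine and gives up units whose private return 0.5286 is below 1).
Deviating from 30 to 0 saves 30 dollars but forfeits the deviator's share of the drop in the pooled fund: 3.7/7 × 30 = 15.86.
So the deviation gain is 30 − 15.86 = 14.14, and the fine must be at least 14.14 dollars to wipe it out.

14.14 dollars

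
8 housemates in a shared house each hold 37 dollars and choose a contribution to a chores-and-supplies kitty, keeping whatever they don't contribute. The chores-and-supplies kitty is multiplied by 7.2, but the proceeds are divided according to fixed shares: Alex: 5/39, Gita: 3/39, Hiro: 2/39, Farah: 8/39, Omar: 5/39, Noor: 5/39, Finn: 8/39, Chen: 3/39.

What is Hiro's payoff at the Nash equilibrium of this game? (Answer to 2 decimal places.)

64.32 dollars

For player j, contributing a unit is worthwhile iff 7.2 × (j's share) ≥ 1, i.e. iff j's share is at least 0.1389.
Farah and Finn clear that bar, contributing 37 each; the remaining 6 contribute 0. Total contributed: 74.
Hiro keeps 37 and receives 7.2 × 74 × 2/39 = 27.32 from the chores-and-supplies kitty, for a payoff of 64.32.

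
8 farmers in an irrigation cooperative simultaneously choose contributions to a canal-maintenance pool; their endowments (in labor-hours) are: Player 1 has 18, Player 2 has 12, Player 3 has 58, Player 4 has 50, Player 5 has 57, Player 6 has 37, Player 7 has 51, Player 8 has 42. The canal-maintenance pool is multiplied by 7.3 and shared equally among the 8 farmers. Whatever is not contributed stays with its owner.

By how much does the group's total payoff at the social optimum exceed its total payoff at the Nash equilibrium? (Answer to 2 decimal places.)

2047.50 labor-hours

The private return per contributed unit is 7.3/8 = 0.9125 < 1 for every player regardless of endowment, so the Nash equilibrium is zero contribution and the group total is Σ E_j = 18 + 12 + 58 + 50 + 57 + 37 + 51 + 42 = 325.
Each contributed unit returns 7.300 to the group, so the social optimum is full contribution by everyone: group total = 7.300 × 325 = 2372.50.
Efficiency loss = (7.300 − 1) × 325 = 2047.50.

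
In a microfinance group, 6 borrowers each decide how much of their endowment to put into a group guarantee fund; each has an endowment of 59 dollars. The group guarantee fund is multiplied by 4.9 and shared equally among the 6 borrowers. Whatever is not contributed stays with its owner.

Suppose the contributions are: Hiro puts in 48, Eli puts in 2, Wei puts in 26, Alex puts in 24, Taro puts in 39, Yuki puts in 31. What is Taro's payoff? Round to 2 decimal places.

Total contributed: 48 + 2 + 26 + 24 + 39 + 31 = 170.
Each receives 4.9 × 170 / 6 = 138.83 from the group guarantee fund.
Taro keeps 59 − 39 = 20, so Taro's payoff is 20 + 138.83 = 158.83.

158.83 dollars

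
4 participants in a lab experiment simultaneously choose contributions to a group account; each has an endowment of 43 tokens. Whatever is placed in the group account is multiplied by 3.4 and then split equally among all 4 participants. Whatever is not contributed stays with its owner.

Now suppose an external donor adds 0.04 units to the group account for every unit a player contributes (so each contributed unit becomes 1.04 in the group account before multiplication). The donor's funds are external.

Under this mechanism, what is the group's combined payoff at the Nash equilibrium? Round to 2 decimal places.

The effective private return is 3.4 × 1.04 / 4 = 0.8840, which is still under 1, so the mechanism doesn't change anyone's dominant strategy: zero contribution.
At the Nash equilibrium no one contributes; group total payoff = 4 × 43 = 172.

172.00 tokens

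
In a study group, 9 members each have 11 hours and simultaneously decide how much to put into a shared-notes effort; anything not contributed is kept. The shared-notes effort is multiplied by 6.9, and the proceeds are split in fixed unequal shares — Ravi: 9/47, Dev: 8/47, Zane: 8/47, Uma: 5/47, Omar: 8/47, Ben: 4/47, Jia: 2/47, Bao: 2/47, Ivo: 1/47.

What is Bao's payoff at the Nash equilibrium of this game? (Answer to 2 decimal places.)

Each unit j contributes comes back to j as 6.9 × (j's share), so j prefers to contribute only if that share exceeds 1/6.9 = 0.1449; otherwise keeping the unit dominates.
Ravi, Dev, Zane and Omar clear that bar, contributing 11 each; the remaining 5 contribute 0. Total contributed: 44.
Bao keeps 11 and receives 6.9 × 44 × 2/47 = 12.92 from the shared-notes effort, for a payoff of 23.92.

23.92 hours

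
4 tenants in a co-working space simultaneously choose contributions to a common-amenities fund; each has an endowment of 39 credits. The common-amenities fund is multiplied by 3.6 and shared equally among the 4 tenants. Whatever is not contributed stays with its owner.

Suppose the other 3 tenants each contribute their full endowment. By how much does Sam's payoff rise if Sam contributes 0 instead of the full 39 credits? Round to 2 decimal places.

3.90 credits

Switching from a contribution of 39 to 0 lets Sam keep an extra 39 credits, but lowers the common-amenities fund by 39, which costs Sam their own share of that drop: 3.6/4 × 39 = 35.10.
Net gain = 39 − 35.10 = 3.90. The private return per contributed unit (0.9000) is below 1, so free-riding is indeed the best response regardless of what the others do.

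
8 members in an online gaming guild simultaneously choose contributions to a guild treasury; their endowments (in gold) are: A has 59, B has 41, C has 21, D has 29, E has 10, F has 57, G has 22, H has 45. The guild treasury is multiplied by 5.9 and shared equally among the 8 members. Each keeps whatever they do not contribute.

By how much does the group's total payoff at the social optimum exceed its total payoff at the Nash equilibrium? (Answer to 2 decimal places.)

1391.60 gold

The private return per contributed unit is 5.9/8 = 0.7375 < 1 for every player regardless of endowment, so the Nash equilibrium is zero contribution and the group total is Σ E_j = 59 + 41 + 21 + 29 + 10 + 57 + 22 + 45 = 284.
Each contributed unit returns 5.900 to the group, so the social optimum is full contribution by everyone: group total = 5.900 × 284 = 1675.60.
Efficiency loss = (5.900 − 1) × 284 = 1391.60.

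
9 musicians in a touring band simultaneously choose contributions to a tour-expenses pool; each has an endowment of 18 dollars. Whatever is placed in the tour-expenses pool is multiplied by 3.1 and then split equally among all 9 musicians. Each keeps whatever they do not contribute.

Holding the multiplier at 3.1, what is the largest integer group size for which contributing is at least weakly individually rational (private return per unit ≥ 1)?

Private return per unit is 3.1/(group size), which is ≥ 1 whenever the group size is ≤ 3.1.
The largest such integer is 3.

3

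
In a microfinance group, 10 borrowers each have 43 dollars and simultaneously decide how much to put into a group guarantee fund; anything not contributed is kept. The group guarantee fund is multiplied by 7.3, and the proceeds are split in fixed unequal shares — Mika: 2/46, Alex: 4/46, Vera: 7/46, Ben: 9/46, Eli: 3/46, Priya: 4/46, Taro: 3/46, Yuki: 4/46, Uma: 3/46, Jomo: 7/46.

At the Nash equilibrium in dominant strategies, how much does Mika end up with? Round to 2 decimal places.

For player j, contributing a unit is worthwhile iff 7.3 × (j's share) ≥ 1, i.e. iff j's share is at least 0.1370.
The shares above 0.1370 belong to Vera, Ben and Jomo, contributing 43 each; the remaining 7 contribute 0. Total contributed: 129.
Mika keeps 43 and receives 7.3 × 129 × 2/46 = 40.94 from the group guarantee fund, for a payoff of 83.94.

83.94 dollars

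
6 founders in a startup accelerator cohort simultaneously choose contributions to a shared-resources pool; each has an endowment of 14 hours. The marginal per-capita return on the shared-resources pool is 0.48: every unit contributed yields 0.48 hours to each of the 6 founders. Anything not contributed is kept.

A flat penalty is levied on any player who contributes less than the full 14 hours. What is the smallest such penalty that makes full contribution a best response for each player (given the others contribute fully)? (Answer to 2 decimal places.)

7.28 hours

Given the others contribute fully, the best deviation is to contribute 0 (any partial contribution still incurs the fine and gives up units whose private return 0.48 is below 1).
Deviating from 14 to 0 saves 14 hours but forfeits the deviator's share of the drop in the shared-resources pool: 0.48 × 14 = 6.72.
So the deviation gain is 14 − 6.72 = 7.28, and the fine must be at least 7.28 hours to wipe it out.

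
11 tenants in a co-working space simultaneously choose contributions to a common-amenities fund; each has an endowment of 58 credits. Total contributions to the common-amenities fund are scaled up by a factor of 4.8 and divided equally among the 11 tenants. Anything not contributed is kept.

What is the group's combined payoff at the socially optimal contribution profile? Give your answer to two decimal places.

3062.40 credits

Each contributed unit returns 4.800 to the group as a whole (0.4364 to each of 11 players), which exceeds 1, so the social optimum is full contribution: group total = 4.800 × 638 = 3062.40.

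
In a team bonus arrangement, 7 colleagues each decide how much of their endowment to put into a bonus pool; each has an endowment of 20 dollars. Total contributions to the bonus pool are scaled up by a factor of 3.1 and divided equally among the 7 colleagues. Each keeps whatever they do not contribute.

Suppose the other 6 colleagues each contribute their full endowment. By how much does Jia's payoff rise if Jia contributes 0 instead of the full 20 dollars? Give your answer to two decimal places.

11.14 dollars

Switching from a contribution of 20 to 0 lets Jia keep an extra 20 dollars, but lowers the bonus pool by 20, which costs Jia their own share of that drop: 3.1/7 × 20 = 8.86.
Net gain = 20 − 8.86 = 11.14. The private return per contributed unit (0.4429) is below 1, so free-riding is indeed the best response regardless of what the others do.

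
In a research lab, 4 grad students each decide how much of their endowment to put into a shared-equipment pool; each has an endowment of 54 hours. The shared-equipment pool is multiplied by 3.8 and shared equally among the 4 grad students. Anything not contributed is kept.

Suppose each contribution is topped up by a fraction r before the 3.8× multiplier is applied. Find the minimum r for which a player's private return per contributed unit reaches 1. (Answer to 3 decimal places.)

0.053

With matching at rate r, one contributed unit becomes (1 + r) in the shared-equipment pool and returns 3.8 × (1 + r) / 4 to the contributor.
Setting this equal to 1: 1 + r = 4/3.8 = 1.0526.
So the minimum matching rate is r = 1.0526 − 1 = 0.053.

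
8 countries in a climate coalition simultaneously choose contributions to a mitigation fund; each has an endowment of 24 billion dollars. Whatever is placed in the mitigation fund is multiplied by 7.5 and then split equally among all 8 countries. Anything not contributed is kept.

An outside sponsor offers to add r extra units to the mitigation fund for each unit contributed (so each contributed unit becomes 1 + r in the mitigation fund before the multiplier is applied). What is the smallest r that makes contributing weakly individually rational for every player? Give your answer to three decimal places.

With matching at rate r, one contributed unit becomes (1 + r) in the mitigation fund and returns 7.5 × (1 + r) / 8 to the contributor.
Setting this equal to 1: 1 + r = 8/7.5 = 1.0667.
So the minimum matching rate is r = 1.0667 − 1 = 0.067.

0.067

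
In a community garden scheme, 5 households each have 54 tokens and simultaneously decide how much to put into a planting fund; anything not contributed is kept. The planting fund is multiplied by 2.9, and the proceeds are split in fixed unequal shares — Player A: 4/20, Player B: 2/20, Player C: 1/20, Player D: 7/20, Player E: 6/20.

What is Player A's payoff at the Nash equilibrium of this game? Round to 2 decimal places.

A player with share s gets back 2.9·s per unit contributed, so full contribution is dominant for anyone with s > 1/2.9 = 0.3448 and zero contribution is dominant for anyone below.
Player D alone (share 7/20) is above the threshold, contributing 54; the remaining 4 contribute 0. Total contributed: 54.
Player A keeps 54 and receives 2.9 × 54 × 4/20 = 31.32 from the planting fund, for a payoff of 85.32.

85.32 tokens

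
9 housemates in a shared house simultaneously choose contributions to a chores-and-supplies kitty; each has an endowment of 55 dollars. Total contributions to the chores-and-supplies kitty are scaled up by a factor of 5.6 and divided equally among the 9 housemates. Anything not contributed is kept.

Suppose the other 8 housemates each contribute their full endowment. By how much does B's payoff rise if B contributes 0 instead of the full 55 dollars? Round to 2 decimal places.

Switching from a contribution of 55 to 0 lets B keep an extra 55 dollars, but lowers the chores-and-supplies kitty by 55, which costs B their own share of that drop: 5.6/9 × 55 = 34.22.
Net gain = 55 − 34.22 = 20.78. The private return per contributed unit (0.6222) is below 1, so free-riding is indeed the best response regardless of what the others do.

20.78 dollars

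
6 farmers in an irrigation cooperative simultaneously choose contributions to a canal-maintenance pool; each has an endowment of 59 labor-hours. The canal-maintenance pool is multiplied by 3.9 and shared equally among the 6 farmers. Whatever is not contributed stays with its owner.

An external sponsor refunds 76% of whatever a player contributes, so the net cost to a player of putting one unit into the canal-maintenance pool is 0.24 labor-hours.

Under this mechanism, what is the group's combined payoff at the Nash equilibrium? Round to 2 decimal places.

1649.64 labor-hours

With the mechanism, a contributed unit returns (3.9/6) / 0.24 = 2.7083 per unit of net cost to the contributor — now above 1 — so contributing fully is weakly dominant for every player.
At the Nash equilibrium everyone contributes 59. Group total payoff = 6 × (59 × 0.76 + 3.9 × 59) = 1649.64.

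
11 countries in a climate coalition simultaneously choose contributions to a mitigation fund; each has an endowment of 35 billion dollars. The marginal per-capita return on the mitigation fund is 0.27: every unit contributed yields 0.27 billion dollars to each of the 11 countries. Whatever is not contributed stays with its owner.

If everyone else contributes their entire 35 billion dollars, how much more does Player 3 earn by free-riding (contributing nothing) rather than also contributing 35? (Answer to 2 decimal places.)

Switching from a contribution of 35 to 0 lets Player 3 keep an extra 35 billion dollars, but lowers the mitigation fund by 35, which costs Player 3 their own share of that drop: 0.27 × 35 = 9.45.
Net gain = 35 − 9.45 = 25.55. The private return per contributed unit (0.27) is below 1, so free-riding is indeed the best response regardless of what the others do.

25.55 billion dollars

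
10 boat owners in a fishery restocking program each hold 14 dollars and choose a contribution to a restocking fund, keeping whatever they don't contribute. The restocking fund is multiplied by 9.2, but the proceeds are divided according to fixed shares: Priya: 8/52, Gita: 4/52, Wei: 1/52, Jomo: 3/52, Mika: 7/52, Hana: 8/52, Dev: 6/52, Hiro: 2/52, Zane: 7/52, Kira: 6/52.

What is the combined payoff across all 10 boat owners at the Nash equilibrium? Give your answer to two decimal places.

828.80 dollars

Each unit j contributes comes back to j as 9.2 × (j's share), so j prefers to contribute only if that share exceeds 1/9.2 = 0.1087; otherwise keeping the unit dominates.
Priya, Mika, Hana, Dev, Zane and Kira are above the threshold, contributing 14 each; the remaining 4 contribute 0. Total contributed: 84.
The restocking fund pays out 9.2 × 84 = 772.80 in total (split across the unequal shares, but the aggregate is all that matters for the group sum).
The 4 free-riders keep 14 each, adding 56. Group total = 56 + 772.80 = 828.80.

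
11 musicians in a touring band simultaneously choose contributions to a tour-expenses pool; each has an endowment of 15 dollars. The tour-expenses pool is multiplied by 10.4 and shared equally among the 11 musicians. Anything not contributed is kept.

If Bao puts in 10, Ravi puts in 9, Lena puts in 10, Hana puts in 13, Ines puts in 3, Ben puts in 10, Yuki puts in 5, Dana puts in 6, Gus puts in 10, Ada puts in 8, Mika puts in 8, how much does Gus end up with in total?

Total contributed: 10 + 9 + 10 + 13 + 3 + 10 + 5 + 6 + 10 + 8 + 8 = 92.
Each receives 10.4 × 92 / 11 = 86.98 from the tour-expenses pool.
Gus keeps 15 − 10 = 5, so Gus's payoff is 5 + 86.98 = 91.98.

91.98 dollars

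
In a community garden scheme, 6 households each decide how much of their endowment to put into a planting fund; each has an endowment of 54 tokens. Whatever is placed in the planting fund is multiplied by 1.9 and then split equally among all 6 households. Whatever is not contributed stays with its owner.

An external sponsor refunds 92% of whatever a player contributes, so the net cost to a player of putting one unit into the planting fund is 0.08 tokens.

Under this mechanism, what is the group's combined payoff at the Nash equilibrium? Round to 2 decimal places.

With the mechanism, a contributed unit returns (1.9/6) / 0.08 = 3.9583 per unit of net cost to the contributor — now above 1 — so contributing fully is weakly dominant for every player.
So the Nash equilibrium is full contribution by all 6; the group earns 6 × (54 × 0.92 + 1.9 × 54) = 913.68.

913.68 tokens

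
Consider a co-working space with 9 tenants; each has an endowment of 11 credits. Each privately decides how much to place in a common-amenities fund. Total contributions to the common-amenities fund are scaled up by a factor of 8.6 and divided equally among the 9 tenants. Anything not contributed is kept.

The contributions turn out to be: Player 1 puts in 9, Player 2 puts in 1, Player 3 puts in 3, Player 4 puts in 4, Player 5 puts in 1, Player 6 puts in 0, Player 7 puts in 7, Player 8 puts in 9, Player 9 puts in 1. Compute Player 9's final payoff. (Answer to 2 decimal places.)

43.44 credits

Total contributed: 9 + 1 + 3 + 4 + 1 + 0 + 7 + 9 + 1 = 35.
Each receives 8.6 × 35 / 9 = 33.44 from the common-amenities fund.
Player 9 keeps 11 − 1 = 10, so Player 9's payoff is 10 + 33.44 = 43.44.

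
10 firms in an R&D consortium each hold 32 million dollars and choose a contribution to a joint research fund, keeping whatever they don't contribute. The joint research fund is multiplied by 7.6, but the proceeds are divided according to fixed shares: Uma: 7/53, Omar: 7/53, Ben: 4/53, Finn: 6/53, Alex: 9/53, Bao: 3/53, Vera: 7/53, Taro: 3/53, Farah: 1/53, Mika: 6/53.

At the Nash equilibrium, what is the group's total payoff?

1164.80 million dollars

For player j, contributing a unit is worthwhile iff 7.6 × (j's share) ≥ 1, i.e. iff j's share is at least 0.1316.
Uma, Omar, Alex and Vera are above the threshold, contributing 32 each; the remaining 6 contribute 0. Total contributed: 128.
The joint research fund pays out 7.6 × 128 = 972.80 in total (split across the unequal shares, but the aggregate is all that matters for the group sum).
The 6 free-riders keep 32 each, adding 192. Group total = 192 + 972.80 = 1164.80.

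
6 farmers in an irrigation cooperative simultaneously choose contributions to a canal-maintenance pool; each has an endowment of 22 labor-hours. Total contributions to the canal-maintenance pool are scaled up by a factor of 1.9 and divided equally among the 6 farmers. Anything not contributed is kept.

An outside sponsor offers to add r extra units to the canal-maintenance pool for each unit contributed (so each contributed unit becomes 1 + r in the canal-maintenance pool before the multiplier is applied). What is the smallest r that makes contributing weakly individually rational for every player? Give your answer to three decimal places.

2.158

With matching at rate r, one contributed unit becomes (1 + r) in the canal-maintenance pool and returns 1.9 × (1 + r) / 6 to the contributor.
Setting this equal to 1: 1 + r = 6/1.9 = 3.1579.
So the minimum matching rate is r = 3.1579 − 1 = 2.158.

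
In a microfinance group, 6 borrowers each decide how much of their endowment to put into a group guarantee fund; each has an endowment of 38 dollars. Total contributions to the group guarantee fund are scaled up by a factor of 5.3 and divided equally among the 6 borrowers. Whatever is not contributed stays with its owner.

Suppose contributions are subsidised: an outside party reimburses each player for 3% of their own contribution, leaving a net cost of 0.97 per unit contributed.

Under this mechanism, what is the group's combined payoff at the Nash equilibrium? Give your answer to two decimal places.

228.00 dollars

The effective private return is (5.3/6) / 0.97 = 0.9107, which is still under 1, so the mechanism doesn't change anyone's dominant strategy: zero contribution.
Everyone keeps their endowment and the group total is 6 × 38 = 228.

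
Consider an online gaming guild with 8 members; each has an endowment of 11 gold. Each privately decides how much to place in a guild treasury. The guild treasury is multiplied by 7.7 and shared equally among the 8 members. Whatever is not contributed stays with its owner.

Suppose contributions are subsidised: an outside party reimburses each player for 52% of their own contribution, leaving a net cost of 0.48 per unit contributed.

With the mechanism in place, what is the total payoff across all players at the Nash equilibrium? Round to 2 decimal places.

723.36 gold

With the mechanism, a contributed unit returns (7.7/8) / 0.48 = 2.0052 per unit of net cost to the contributor — now above 1 — so contributing fully is weakly dominant for every player.
At the Nash equilibrium everyone contributes 11. Group total payoff = 8 × (11 × 0.52 + 7.7 × 11) = 723.36.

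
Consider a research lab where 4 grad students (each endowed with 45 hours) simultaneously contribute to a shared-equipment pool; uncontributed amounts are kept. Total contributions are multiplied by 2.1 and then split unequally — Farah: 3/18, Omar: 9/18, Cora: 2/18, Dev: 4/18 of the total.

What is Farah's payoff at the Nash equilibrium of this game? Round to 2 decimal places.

60.75 hours

Player j's private return per contributed unit is 2.1 × (j's share). Contributing is weakly dominant for j when that share is at least 1/2.1 = 0.4762, and contributing 0 is dominant otherwise.
Omar alone (share 9/18) is above the threshold, contributing 45; the remaining 3 contribute 0. Total contributed: 45.
Farah keeps 45 and receives 2.1 × 45 × 3/18 = 15.75 from the shared-equipment pool, for a payoff of 60.75.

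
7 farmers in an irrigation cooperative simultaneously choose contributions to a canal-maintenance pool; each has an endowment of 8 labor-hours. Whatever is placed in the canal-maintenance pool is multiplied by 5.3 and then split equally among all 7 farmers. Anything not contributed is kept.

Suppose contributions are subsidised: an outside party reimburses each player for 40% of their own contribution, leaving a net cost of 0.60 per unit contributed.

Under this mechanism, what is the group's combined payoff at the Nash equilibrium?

319.20 labor-hours

With the mechanism, a contributed unit returns (5.3/7) / 0.60 = 1.2619 per unit of net cost to the contributor — now above 1 — so contributing fully is weakly dominant for every player.
At the Nash equilibrium everyone contributes 8. Group total payoff = 7 × (8 × 0.40 + 5.3 × 8) = 319.20.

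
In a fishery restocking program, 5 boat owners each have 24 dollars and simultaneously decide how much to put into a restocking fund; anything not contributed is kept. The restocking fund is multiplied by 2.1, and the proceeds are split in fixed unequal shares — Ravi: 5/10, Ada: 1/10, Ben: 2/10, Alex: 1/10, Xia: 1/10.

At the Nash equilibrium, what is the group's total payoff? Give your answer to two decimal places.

Each unit j contributes comes back to j as 2.1 × (j's share), so j prefers to contribute only if that share exceeds 1/2.1 = 0.4762; otherwise keeping the unit dominates.
The only share above 0.4762 is Ravi's 5/10, contributing 24; the remaining 4 contribute 0. Total contributed: 24.
The restocking fund pays out 2.1 × 24 = 50.40 in total (split across the unequal shares, but the aggregate is all that matters for the group sum).
The 4 free-riders keep 24 each, adding 96. Group total = 96 + 50.40 = 146.40.

146.40 dollars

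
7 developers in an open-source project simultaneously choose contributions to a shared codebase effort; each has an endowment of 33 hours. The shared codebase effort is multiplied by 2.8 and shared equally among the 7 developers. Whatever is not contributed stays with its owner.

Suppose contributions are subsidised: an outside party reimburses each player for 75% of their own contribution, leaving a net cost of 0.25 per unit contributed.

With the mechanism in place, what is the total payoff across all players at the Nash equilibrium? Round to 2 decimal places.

820.05 hours

Under the mechanism each unit contributed yields (2.8/7) / 0.25 = 1.6000 back to its contributor per unit of net cost, which exceeds 1, making full contribution the dominant choice for everyone.
At the Nash equilibrium everyone contributes 33. Group total payoff = 7 × (33 × 0.75 + 2.8 × 33) = 820.05.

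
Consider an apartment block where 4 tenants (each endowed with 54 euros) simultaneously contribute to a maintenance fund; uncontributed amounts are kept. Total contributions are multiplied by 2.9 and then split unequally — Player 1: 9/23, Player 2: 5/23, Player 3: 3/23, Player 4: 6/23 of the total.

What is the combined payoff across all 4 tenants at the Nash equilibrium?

318.60 euros

Player j's private return per contributed unit is 2.9 × (j's share). Contributing is weakly dominant for j when that share is at least 1/2.9 = 0.3448, and contributing 0 is dominant otherwise.
The only share above 0.3448 is Player 1's 9/23, contributing 54; the remaining 3 contribute 0. Total contributed: 54.
The maintenance fund pays out 2.9 × 54 = 156.60 in total (split across the unequal shares, but the aggregate is all that matters for the group sum).
The 3 free-riders keep 54 each, adding 162. Group total = 162 + 156.60 = 318.60.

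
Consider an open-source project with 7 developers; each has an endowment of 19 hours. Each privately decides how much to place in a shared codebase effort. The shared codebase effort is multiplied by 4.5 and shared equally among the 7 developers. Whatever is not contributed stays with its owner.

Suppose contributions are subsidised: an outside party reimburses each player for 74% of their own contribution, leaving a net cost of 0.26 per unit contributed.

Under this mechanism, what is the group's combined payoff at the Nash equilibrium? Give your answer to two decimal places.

Under the mechanism each unit contributed yields (4.5/7) / 0.26 = 2.4725 back to its contributor per unit of net cost, which exceeds 1, making full contribution the dominant choice for everyone.
At the Nash equilibrium everyone contributes 19. Group total payoff = 7 × (19 × 0.74 + 4.5 × 19) = 696.92.

696.92 hours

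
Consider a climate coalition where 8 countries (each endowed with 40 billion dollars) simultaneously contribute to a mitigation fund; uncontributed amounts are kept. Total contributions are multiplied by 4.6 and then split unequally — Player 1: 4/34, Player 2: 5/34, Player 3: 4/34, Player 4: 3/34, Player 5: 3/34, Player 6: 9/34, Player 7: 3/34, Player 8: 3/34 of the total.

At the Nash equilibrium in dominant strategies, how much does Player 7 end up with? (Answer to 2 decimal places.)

For player j, contributing a unit is worthwhile iff 4.6 × (j's share) ≥ 1, i.e. iff j's share is at least 0.2174.
Player 6 alone (share 9/34) is above the threshold, contributing 40; the remaining 7 contribute 0. Total contributed: 40.
Player 7 keeps 40 and receives 4.6 × 40 × 3/34 = 16.24 from the mitigation fund, for a payoff of 56.24.

56.24 billion dollars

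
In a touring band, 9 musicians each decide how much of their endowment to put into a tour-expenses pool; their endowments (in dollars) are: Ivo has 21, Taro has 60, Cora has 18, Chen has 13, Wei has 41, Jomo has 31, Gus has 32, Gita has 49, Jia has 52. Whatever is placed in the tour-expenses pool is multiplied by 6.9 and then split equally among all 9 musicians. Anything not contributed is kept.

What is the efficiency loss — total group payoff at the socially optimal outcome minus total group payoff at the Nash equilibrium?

1870.30 dollars

The private return per contributed unit is 6.9/9 = 0.7667 < 1 for every player regardless of endowment, so the Nash equilibrium is zero contribution and the group total is Σ E_j = 21 + 60 + 18 + 13 + 41 + 31 + 32 + 49 + 52 = 317.
Each contributed unit returns 6.900 to the group, so the social optimum is full contribution by everyone: group total = 6.900 × 317 = 2187.30.
Efficiency loss = (6.900 − 1) × 317 = 1870.30.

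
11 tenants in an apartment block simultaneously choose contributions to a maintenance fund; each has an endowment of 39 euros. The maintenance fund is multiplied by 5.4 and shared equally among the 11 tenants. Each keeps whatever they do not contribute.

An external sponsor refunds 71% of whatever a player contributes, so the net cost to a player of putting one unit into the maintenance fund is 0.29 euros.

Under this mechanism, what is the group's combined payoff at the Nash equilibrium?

2621.19 euros

With the mechanism, a contributed unit returns (5.4/11) / 0.29 = 1.6928 per unit of net cost to the contributor — now above 1 — so contributing fully is weakly dominant for every player.
At the Nash equilibrium everyone contributes 39. Group total payoff = 11 × (39 × 0.71 + 5.4 × 39) = 2621.19.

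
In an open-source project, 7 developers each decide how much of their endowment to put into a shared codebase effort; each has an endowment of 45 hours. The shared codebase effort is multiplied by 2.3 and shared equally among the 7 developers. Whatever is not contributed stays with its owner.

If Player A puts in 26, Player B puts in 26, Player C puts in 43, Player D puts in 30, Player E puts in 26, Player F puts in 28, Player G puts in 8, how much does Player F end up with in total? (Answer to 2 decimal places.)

Total contributed: 26 + 26 + 43 + 30 + 26 + 28 + 8 = 187.
Each receives 2.3 × 187 / 7 = 61.44 from the shared codebase effort.
Player F keeps 45 − 28 = 17, so Player F's payoff is 17 + 61.44 = 78.44.

78.44 hours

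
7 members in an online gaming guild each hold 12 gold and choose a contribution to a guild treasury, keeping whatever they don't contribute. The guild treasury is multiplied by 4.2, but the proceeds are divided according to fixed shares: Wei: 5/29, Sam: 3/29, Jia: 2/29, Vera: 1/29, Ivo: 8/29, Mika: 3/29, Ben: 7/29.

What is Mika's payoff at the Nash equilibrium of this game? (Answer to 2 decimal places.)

22.43 gold

For player j, contributing a unit is worthwhile iff 4.2 × (j's share) ≥ 1, i.e. iff j's share is at least 0.2381.
Ivo and Ben are above the threshold, contributing 12 each; the remaining 5 contribute 0. Total contributed: 24.
Mika keeps 12 and receives 4.2 × 24 × 3/29 = 10.43 from the guild treasury, for a payoff of 22.43.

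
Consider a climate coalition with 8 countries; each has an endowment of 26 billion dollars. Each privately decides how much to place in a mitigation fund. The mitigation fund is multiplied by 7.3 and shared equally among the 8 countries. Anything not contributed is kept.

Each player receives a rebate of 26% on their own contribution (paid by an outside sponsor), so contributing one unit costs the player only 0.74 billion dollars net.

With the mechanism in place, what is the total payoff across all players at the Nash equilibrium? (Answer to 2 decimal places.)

1572.48 billion dollars

Under the mechanism each unit contributed yields (7.3/8) / 0.74 = 1.2331 back to its contributor per unit of net cost, which exceeds 1, making full contribution the dominant choice for everyone.
So the Nash equilibrium is full contribution by all 8; the group earns 8 × (26 × 0.26 + 7.3 × 26) = 1572.48.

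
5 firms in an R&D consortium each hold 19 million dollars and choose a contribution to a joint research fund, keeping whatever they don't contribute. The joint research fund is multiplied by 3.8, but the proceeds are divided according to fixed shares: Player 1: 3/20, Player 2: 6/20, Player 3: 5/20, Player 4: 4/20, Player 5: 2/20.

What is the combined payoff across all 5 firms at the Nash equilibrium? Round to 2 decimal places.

For player j, contributing a unit is worthwhile iff 3.8 × (j's share) ≥ 1, i.e. iff j's share is at least 0.2632.
The only share above 0.2632 is Player 2's 6/20, contributing 19; the remaining 4 contribute 0. Total contributed: 19.
The joint research fund pays out 3.8 × 19 = 72.20 in total (split across the unequal shares, but the aggregate is all that matters for the group sum).
The 4 free-riders keep 19 each, adding 76. Group total = 76 + 72.20 = 148.20.

148.20 million dollars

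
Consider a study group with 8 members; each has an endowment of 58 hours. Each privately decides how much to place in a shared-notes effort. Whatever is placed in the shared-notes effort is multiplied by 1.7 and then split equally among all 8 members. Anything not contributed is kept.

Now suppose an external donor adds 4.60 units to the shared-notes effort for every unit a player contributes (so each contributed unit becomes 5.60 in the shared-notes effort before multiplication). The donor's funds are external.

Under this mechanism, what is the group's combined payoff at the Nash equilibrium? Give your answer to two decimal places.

4417.28 hours

With the mechanism, a contributed unit returns 1.7 × 5.60 / 8 = 1.1900 per unit of net cost to the contributor — now above 1 — so contributing fully is weakly dominant for every player.
At the Nash equilibrium everyone contributes 58. Group total payoff = 1.7 × 5.60 × 464 = 4417.28.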